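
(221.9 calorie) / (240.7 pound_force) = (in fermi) 8.671e+14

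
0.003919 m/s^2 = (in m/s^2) 0.003919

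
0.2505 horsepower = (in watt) 186.8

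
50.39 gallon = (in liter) 190.7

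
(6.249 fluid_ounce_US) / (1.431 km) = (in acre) 3.191e-11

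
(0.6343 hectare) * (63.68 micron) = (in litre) 403.9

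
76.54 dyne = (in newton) 0.0007654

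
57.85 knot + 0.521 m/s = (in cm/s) 3028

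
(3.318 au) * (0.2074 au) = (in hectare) 1.54e+18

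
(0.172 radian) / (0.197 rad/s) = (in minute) 0.01455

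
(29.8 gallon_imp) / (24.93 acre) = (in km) 1.343e-09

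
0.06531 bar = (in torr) 48.99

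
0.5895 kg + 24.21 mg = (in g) 589.5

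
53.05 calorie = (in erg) 2.22e+09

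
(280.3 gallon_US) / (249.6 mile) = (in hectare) 2.641e-10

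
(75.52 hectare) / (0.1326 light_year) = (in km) 6.02e-13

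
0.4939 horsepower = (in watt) 368.3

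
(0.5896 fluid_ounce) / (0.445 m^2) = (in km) 3.918e-08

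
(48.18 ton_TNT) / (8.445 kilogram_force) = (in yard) 2.662e+09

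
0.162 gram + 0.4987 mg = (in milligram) 162.5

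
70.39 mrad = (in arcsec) 1.452e+04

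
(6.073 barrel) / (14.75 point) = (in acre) 0.04585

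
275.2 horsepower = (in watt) 2.052e+05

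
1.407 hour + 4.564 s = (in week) 0.008383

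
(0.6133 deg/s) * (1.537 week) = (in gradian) 6.335e+05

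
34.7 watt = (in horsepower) 0.04653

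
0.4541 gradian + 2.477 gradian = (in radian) 0.04604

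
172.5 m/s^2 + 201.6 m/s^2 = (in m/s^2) 374.1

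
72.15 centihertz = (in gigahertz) 7.215e-10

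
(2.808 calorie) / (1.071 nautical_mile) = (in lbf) 0.001332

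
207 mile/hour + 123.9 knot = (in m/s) 156.3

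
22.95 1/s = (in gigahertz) 2.295e-08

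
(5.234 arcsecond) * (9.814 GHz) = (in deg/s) 1.427e+07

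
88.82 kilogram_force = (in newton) 871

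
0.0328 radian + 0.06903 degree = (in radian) 0.034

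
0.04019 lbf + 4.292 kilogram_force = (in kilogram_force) 4.31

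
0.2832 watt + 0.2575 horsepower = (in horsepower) 0.2579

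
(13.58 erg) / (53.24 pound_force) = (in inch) 2.258e-07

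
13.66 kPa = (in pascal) 1.366e+04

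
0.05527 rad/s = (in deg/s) 3.167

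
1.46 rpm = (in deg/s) 8.76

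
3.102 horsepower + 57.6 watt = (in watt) 2371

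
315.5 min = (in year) 0.0006003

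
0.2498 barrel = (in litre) 39.72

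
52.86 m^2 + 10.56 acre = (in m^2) 4.279e+04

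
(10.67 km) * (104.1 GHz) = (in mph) 2.485e+15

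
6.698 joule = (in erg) 6.698e+07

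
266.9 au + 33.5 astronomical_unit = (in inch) 1.769e+15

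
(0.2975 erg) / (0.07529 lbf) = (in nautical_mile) 4.796e-11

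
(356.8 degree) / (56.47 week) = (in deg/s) 1.045e-05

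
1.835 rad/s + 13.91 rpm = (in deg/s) 188.6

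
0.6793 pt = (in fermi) 2.396e+11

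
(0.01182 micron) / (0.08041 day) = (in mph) 3.806e-12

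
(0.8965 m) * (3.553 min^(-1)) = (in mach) 0.0001559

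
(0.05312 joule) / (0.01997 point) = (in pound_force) 1695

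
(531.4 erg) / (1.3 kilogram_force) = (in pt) 0.01182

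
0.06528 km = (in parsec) 2.116e-15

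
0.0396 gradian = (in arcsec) 128.3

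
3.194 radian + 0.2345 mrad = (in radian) 3.194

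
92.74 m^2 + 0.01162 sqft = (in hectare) 0.009274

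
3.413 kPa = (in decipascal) 3.413e+04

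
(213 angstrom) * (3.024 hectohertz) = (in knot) 1.252e-05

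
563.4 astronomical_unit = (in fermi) 8.428e+28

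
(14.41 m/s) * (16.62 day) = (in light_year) 2.187e-09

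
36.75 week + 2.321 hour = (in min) 3.706e+05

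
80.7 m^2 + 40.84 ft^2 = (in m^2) 84.49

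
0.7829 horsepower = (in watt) 583.8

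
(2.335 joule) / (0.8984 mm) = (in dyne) 2.599e+08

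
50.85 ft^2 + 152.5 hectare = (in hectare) 152.5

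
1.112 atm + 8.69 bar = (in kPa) 981.7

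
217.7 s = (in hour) 0.06047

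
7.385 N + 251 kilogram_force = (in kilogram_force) 251.8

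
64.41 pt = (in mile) 1.412e-05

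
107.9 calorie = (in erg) 4.515e+09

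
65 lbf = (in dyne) 2.891e+07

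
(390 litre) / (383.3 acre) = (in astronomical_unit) 1.681e-18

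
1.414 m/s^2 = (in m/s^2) 1.414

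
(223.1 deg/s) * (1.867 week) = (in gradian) 2.799e+08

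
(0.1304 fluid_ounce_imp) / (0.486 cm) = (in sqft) 0.008206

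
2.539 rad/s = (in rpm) 24.25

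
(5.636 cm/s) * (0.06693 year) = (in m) 1.19e+05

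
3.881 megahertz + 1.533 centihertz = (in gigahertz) 0.003881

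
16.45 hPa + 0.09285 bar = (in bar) 0.1093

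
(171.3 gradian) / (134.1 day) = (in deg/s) 1.331e-05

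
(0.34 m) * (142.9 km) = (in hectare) 4.859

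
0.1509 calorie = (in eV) 3.941e+18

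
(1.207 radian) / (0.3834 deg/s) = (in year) 5.72e-06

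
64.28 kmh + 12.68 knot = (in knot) 47.39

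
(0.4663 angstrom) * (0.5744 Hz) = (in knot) 5.206e-11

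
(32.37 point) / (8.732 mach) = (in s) 3.841e-06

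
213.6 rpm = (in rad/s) 22.37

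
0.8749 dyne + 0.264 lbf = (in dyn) 1.174e+05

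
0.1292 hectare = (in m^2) 1292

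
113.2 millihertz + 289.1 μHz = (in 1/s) 0.1135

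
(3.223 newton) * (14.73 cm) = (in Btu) 0.00045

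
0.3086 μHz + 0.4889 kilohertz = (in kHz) 0.4889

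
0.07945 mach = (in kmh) 97.39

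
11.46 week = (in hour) 1925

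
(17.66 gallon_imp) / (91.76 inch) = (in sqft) 0.3708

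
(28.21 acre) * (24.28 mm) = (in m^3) 2772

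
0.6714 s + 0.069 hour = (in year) 7.898e-06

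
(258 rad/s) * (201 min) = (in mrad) 3.111e+09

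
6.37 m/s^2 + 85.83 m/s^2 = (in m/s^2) 92.2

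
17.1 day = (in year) 0.04685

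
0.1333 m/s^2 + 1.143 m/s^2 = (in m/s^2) 1.276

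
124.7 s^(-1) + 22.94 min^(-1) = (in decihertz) 1251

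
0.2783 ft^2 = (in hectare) 2.585e-06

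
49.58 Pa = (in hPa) 0.4958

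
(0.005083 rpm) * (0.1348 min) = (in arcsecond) 888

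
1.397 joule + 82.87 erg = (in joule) 1.397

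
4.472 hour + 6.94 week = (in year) 0.1336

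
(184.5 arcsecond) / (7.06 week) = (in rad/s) 2.095e-10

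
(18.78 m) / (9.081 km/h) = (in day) 8.617e-05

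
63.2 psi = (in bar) 4.357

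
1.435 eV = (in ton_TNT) 5.495e-29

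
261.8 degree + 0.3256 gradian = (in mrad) 4574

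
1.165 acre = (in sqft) 5.075e+04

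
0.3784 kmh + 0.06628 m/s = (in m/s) 0.1714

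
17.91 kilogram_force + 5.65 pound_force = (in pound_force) 45.13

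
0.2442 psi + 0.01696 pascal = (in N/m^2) 1684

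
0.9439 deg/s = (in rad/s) 0.01647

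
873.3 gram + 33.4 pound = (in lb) 35.33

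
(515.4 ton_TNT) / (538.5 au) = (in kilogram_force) 0.00273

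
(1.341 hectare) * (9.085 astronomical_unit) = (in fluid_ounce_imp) 6.414e+20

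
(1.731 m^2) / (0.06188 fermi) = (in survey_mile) 1.738e+13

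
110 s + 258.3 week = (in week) 258.3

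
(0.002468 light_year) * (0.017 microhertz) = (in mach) 1166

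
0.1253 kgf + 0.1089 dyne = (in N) 1.229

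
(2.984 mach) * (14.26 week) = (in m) 8.763e+09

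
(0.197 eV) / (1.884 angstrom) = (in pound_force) 3.766e-11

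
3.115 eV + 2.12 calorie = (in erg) 8.87e+07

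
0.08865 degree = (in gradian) 0.0985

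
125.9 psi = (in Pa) 8.68e+05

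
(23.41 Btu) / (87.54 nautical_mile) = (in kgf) 0.01553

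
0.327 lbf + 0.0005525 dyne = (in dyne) 1.455e+05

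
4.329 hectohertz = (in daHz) 43.29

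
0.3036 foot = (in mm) 92.54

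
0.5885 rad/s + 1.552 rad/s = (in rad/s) 2.141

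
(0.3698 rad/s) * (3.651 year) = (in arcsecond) 8.782e+12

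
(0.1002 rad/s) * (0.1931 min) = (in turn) 0.1848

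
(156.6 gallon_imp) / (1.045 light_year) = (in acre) 1.779e-20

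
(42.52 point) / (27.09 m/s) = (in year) 1.756e-11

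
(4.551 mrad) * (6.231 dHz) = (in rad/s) 0.002836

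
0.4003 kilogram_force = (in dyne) 3.926e+05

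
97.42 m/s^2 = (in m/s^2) 97.42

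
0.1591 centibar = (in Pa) 159.1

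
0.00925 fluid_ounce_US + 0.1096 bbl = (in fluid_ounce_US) 589.2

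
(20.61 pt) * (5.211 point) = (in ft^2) 0.0001439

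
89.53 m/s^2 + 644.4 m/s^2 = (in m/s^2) 733.9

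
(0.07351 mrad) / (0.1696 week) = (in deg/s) 4.106e-08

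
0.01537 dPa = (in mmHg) 1.153e-05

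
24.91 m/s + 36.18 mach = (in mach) 36.25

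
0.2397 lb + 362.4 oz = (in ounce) 366.2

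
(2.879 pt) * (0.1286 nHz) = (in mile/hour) 2.922e-13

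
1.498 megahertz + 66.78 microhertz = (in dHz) 1.498e+07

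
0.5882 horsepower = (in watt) 438.6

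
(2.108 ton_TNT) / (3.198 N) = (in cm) 2.758e+11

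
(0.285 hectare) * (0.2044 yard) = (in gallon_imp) 1.172e+05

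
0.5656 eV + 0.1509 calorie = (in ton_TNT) 1.509e-10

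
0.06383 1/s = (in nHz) 6.383e+07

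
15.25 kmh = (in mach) 0.01244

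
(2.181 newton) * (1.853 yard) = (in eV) 2.307e+19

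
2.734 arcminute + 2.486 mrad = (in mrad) 3.281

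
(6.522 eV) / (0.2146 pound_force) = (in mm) 1.095e-15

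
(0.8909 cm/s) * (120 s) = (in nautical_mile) 0.0005773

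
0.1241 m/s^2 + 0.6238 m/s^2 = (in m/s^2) 0.7479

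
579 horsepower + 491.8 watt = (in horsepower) 579.7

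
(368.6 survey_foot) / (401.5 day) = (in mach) 9.512e-09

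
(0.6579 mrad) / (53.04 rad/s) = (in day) 1.436e-10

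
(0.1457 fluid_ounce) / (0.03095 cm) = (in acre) 3.44e-06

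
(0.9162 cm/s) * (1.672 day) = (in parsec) 4.289e-14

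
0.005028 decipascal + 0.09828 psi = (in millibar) 6.776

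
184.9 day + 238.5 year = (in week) 1.246e+04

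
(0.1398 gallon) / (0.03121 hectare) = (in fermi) 1.696e+09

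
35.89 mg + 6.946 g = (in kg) 0.006982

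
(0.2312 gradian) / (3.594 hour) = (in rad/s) 2.807e-07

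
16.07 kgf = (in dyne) 1.576e+07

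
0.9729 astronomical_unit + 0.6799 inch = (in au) 0.9729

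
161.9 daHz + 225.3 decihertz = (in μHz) 1.642e+09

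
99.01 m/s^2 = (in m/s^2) 99.01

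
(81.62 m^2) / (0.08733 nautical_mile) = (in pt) 1431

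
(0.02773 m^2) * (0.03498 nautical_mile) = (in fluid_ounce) 6.074e+04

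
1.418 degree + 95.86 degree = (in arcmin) 5837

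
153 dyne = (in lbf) 0.000344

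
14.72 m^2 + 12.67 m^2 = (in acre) 0.006768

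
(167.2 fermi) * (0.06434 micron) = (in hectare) 1.076e-24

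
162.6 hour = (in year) 0.01856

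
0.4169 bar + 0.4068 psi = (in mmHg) 333.7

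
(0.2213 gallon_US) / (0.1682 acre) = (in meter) 1.231e-06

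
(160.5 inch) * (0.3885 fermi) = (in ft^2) 1.705e-14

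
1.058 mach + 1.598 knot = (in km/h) 1300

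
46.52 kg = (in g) 4.652e+04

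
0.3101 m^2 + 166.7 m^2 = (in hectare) 0.0167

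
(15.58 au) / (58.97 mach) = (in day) 1343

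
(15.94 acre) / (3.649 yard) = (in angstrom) 1.933e+14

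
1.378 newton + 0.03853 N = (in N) 1.417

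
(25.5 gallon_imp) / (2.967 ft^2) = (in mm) 420.6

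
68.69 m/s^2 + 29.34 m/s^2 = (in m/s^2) 98.03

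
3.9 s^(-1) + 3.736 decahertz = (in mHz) 4.126e+04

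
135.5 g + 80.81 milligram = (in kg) 0.1356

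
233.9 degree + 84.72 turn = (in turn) 85.37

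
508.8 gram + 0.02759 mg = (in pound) 1.122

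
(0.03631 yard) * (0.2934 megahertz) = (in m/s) 9741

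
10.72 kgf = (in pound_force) 23.63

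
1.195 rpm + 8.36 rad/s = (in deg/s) 486.2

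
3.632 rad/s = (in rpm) 34.68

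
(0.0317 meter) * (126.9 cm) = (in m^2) 0.04023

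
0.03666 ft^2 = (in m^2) 0.003406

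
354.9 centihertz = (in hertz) 3.549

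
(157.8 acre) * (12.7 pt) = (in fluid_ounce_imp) 1.007e+08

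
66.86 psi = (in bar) 4.61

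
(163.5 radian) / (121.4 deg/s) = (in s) 77.17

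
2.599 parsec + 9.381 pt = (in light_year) 8.477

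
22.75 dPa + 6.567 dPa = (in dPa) 29.32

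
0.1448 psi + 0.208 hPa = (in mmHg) 7.644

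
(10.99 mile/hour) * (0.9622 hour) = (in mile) 10.57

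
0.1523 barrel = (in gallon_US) 6.397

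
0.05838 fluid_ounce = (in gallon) 0.0004561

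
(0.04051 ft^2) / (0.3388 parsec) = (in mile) 2.237e-22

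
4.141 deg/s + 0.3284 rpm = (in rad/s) 0.1067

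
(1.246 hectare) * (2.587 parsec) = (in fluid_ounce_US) 3.363e+25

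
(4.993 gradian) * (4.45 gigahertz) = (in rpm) 3.333e+09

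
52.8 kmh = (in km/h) 52.8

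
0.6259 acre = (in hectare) 0.2533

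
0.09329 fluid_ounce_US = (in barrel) 1.735e-05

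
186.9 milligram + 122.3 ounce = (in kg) 3.467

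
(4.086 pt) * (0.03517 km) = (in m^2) 0.0507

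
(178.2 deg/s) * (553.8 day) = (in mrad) 1.488e+11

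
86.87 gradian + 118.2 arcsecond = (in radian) 1.365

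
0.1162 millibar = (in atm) 0.0001147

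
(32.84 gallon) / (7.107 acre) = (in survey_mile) 2.686e-09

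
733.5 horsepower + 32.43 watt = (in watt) 5.47e+05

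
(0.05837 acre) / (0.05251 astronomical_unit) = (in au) 2.01e-19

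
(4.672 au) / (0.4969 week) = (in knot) 4.521e+06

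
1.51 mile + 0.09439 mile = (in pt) 7.319e+06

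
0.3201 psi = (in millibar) 22.07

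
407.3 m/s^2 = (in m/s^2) 407.3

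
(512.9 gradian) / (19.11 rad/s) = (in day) 4.88e-06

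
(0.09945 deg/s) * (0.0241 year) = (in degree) 7.558e+04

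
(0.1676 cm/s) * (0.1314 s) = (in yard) 0.0002408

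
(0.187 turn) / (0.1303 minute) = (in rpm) 1.435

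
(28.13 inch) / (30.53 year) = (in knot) 1.443e-09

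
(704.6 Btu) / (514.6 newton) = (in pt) 4.095e+06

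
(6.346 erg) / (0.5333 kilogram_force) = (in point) 0.000344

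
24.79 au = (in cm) 3.709e+14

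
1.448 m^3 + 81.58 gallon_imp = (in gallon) 480.5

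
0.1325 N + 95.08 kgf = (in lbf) 209.6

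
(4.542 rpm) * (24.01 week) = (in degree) 3.957e+08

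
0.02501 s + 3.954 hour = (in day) 0.1648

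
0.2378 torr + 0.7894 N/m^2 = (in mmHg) 0.2437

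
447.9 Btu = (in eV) 2.949e+24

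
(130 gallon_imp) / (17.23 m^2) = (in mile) 2.131e-05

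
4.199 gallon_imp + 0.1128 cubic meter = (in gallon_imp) 29.01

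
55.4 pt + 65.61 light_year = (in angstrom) 6.207e+27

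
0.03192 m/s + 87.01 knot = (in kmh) 161.3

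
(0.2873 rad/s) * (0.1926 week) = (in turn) 5326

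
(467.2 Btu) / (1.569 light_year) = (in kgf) 3.386e-12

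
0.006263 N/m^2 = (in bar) 6.263e-08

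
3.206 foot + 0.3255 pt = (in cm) 97.73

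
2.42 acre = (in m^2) 9793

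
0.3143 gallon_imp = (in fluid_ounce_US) 48.31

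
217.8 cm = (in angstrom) 2.178e+10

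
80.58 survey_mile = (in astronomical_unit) 8.669e-07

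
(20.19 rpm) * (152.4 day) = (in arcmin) 9.571e+10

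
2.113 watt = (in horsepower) 0.002834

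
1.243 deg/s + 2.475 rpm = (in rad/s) 0.2809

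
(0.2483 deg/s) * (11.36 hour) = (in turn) 28.21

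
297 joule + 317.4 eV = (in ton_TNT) 7.098e-08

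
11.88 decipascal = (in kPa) 0.001188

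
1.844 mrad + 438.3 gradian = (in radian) 6.887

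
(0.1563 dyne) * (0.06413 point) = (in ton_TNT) 8.451e-21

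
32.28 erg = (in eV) 2.015e+13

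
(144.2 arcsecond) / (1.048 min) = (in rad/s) 1.112e-05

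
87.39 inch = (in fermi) 2.22e+15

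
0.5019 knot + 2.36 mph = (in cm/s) 131.3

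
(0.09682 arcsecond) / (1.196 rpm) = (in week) 6.197e-12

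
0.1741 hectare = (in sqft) 1.874e+04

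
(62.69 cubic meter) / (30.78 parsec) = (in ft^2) 7.105e-16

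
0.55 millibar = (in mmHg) 0.4125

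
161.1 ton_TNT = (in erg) 6.74e+18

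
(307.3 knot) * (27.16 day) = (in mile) 2.305e+05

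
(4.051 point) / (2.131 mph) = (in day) 1.736e-08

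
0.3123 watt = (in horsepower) 0.0004188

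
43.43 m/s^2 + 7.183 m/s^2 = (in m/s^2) 50.61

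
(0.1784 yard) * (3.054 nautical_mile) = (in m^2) 922.7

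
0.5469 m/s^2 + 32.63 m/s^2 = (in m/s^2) 33.18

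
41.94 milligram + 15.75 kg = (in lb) 34.72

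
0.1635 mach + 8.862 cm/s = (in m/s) 55.76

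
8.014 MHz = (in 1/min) 4.808e+08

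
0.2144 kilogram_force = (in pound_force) 0.4727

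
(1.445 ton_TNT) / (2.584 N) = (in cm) 2.34e+11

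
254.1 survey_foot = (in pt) 2.195e+05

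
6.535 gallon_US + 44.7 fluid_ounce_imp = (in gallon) 6.871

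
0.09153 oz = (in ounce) 0.09153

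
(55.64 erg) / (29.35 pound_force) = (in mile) 2.648e-11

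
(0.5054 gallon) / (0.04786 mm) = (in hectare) 0.003997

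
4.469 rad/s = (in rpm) 42.68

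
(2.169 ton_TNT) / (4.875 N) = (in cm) 1.862e+11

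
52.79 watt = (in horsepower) 0.07079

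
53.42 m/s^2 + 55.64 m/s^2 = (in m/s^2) 109.1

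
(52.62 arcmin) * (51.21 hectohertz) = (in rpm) 748.5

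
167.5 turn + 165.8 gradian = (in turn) 167.9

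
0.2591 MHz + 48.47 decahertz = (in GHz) 0.0002596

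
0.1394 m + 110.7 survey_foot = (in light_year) 3.581e-15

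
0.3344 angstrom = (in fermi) 3.344e+04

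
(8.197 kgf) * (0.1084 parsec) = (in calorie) 6.426e+16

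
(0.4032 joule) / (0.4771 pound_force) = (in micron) 1.9e+05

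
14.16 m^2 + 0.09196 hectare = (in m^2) 933.8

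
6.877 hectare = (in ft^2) 7.402e+05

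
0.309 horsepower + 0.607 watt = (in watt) 231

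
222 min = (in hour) 3.7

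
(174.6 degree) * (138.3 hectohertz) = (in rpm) 4.025e+05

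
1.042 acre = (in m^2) 4217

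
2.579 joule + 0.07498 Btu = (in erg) 8.169e+08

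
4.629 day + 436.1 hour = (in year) 0.06247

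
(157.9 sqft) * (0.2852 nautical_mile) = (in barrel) 4.873e+04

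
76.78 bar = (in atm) 75.78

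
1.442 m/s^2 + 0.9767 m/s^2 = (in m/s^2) 2.419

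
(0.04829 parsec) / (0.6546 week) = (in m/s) 3.764e+09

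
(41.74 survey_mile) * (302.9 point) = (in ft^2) 7.726e+04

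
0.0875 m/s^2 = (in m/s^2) 0.0875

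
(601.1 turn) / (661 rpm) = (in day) 0.0006315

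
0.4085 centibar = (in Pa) 408.5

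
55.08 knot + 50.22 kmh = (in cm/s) 4229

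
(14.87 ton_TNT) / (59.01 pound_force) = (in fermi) 2.37e+23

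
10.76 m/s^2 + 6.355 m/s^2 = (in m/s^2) 17.12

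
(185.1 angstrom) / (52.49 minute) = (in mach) 1.726e-14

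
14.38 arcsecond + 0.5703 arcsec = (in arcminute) 0.2492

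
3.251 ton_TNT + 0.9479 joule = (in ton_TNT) 3.251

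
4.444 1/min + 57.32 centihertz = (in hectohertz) 0.006473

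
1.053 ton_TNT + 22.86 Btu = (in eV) 2.75e+28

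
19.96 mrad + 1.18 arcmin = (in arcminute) 69.8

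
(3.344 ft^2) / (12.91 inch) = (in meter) 0.9474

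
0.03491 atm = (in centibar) 3.537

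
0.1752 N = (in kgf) 0.01787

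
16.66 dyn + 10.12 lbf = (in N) 45.02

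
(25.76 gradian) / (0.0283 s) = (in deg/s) 819.2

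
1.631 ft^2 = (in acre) 3.744e-05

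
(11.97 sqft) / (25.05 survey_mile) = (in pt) 0.07819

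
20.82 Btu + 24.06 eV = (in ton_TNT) 5.25e-06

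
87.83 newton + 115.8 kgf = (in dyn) 1.223e+08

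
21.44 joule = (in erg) 2.144e+08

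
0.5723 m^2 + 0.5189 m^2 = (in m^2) 1.091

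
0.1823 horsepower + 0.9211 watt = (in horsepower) 0.1835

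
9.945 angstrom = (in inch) 3.915e-08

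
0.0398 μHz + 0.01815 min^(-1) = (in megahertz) 3.025e-10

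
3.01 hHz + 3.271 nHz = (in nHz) 3.01e+11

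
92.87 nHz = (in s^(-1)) 9.287e-08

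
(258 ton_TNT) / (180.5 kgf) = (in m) 6.098e+08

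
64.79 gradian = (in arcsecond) 2.099e+05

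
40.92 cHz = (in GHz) 4.092e-10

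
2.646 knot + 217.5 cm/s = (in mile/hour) 7.91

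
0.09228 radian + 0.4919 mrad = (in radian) 0.09277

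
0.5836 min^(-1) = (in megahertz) 9.727e-09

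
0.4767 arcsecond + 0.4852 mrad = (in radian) 0.0004875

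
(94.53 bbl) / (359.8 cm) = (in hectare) 0.0004177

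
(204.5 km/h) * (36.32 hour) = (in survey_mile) 4615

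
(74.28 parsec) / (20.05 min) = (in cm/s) 1.905e+17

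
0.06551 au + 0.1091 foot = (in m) 9.8e+09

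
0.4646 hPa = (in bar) 0.0004646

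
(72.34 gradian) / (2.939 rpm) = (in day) 4.273e-05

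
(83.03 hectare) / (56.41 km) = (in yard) 16.1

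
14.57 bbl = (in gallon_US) 611.9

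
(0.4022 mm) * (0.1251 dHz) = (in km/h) 1.811e-05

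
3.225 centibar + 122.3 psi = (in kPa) 846.5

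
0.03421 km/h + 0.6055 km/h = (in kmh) 0.6397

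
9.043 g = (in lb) 0.01994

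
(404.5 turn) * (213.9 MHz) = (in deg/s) 3.115e+13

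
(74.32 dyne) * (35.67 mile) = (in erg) 4.266e+08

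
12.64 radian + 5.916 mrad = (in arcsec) 2.608e+06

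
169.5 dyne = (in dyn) 169.5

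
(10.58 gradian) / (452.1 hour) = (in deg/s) 5.85e-06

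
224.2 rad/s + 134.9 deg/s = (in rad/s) 226.6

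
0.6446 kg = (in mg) 6.446e+05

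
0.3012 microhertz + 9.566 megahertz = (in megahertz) 9.566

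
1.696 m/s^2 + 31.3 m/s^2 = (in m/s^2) 33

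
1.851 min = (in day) 0.001285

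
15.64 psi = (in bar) 1.078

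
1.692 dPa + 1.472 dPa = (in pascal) 0.3164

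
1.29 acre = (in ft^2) 5.619e+04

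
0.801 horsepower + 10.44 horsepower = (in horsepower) 11.24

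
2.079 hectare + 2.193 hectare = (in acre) 10.56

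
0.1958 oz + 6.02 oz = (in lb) 0.3885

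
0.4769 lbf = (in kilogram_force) 0.2163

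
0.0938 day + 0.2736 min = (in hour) 2.256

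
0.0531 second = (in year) 1.684e-09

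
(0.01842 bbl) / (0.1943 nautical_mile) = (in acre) 2.011e-09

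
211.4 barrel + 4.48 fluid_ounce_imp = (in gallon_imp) 7393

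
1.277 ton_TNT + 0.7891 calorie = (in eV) 3.335e+28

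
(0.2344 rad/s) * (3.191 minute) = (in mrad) 4.488e+04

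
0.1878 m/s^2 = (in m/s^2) 0.1878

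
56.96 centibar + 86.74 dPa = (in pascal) 5.697e+04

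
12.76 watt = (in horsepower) 0.01711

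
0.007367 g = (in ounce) 0.0002599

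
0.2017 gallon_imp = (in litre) 0.9169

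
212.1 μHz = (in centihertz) 0.02121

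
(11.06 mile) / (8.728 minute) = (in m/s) 33.99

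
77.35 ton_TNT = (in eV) 2.02e+30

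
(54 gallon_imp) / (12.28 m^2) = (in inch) 0.787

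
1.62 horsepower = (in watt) 1208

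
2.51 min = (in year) 4.775e-06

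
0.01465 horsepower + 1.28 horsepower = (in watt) 965.4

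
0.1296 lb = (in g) 58.79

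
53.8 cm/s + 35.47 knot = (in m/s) 18.79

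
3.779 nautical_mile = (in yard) 7654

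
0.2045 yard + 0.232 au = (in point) 9.838e+13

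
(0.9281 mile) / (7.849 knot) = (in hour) 0.1028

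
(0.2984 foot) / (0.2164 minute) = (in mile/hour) 0.01567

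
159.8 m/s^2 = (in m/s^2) 159.8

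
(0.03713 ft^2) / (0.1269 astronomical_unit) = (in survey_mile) 1.129e-16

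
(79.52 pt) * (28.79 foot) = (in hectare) 2.462e-05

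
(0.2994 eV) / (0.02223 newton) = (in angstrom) 2.158e-08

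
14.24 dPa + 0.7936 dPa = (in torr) 0.01128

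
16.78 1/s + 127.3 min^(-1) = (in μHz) 1.89e+07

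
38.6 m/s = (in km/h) 139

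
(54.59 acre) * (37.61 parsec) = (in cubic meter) 2.564e+23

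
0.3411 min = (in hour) 0.005685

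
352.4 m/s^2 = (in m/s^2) 352.4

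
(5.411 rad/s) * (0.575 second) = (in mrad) 3111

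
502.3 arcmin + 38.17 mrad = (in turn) 0.02933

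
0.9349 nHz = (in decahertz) 9.349e-11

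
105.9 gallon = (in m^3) 0.4009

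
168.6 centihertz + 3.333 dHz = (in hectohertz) 0.02019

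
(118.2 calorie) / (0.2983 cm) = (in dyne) 1.658e+10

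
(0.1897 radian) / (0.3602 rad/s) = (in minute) 0.008778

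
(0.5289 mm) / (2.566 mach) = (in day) 7.006e-12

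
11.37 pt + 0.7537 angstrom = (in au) 2.681e-14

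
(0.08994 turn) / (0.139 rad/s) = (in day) 4.705e-05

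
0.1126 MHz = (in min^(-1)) 6.756e+06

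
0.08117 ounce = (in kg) 0.002301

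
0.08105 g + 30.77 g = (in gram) 30.85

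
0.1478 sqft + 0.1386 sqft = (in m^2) 0.02661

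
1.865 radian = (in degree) 106.9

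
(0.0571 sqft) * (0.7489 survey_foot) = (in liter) 1.211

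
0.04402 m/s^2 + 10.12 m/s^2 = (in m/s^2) 10.16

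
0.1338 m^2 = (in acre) 3.306e-05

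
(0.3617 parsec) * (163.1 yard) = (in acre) 4.113e+14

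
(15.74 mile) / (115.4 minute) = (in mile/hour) 8.184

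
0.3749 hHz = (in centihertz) 3749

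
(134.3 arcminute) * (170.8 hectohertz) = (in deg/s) 3.823e+04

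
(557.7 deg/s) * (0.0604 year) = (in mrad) 1.854e+10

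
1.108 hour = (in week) 0.006595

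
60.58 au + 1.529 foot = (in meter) 9.063e+12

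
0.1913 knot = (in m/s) 0.09841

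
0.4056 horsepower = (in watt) 302.5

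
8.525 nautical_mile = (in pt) 4.475e+07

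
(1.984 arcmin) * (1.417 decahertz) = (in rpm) 0.07809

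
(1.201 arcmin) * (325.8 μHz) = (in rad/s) 1.138e-07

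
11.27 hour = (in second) 4.057e+04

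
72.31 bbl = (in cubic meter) 11.5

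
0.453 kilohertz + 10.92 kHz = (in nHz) 1.137e+13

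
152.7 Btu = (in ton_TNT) 3.851e-05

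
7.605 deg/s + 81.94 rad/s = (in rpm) 783.7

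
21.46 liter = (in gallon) 5.669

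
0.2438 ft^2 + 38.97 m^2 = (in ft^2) 419.7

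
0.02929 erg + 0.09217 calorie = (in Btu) 0.0003655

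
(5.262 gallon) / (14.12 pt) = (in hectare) 0.0003999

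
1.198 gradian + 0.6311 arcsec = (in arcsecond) 3882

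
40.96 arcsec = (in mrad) 0.1986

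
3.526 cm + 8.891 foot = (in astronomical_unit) 1.835e-11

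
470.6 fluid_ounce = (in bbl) 0.08754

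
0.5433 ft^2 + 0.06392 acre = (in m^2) 258.7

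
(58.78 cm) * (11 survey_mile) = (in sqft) 1.12e+05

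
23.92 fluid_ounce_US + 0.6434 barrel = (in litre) 103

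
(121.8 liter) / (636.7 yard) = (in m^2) 0.0002092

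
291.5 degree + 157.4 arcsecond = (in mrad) 5088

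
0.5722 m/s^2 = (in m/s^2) 0.5722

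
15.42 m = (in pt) 4.371e+04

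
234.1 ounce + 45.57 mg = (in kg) 6.637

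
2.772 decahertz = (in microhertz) 2.772e+07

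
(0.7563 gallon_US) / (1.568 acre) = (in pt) 0.001279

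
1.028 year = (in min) 5.403e+05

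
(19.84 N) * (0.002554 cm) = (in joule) 0.0005067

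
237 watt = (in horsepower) 0.3178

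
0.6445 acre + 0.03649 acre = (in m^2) 2756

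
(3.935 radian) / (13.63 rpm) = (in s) 2.757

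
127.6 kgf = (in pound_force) 281.3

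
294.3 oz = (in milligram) 8.343e+06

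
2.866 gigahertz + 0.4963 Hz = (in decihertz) 2.866e+10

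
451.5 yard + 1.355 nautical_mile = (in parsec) 9.471e-14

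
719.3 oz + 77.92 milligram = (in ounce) 719.3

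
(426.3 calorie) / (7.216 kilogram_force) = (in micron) 2.521e+07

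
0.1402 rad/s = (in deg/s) 8.033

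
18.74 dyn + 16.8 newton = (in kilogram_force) 1.713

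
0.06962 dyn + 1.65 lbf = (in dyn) 7.34e+05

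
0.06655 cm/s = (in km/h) 0.002396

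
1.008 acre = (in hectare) 0.4079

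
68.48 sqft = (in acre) 0.001572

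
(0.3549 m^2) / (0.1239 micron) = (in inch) 1.128e+08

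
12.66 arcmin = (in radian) 0.003683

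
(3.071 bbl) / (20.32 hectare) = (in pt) 0.006811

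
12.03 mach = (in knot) 7962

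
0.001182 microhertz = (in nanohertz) 1.182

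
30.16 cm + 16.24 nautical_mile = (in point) 8.526e+07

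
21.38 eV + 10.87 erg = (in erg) 10.87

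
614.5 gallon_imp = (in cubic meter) 2.794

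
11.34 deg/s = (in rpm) 1.89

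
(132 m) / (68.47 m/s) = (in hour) 0.0005355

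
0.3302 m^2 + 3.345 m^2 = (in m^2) 3.675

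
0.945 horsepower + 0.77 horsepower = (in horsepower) 1.715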